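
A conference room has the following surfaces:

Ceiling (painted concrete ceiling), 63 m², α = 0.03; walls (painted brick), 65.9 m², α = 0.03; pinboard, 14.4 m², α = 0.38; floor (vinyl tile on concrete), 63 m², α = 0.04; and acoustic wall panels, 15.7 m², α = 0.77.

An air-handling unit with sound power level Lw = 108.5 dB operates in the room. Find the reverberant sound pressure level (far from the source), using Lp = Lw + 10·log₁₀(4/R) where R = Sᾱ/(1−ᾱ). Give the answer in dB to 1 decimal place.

100.2 dB

Σ(Sᵢαᵢ) = 63×0.03 + 65.9×0.03 + 14.4×0.38 + 63×0.04 + 15.7×0.77 = 23.948; total area S = 222.0 m².
ᾱ = 0.1079, so room constant R = A/(1−ᾱ) = 26.845 m².
Lp = Lw + 10 log₁₀(4/R) = 108.5 -8.27 = 100.2 dB.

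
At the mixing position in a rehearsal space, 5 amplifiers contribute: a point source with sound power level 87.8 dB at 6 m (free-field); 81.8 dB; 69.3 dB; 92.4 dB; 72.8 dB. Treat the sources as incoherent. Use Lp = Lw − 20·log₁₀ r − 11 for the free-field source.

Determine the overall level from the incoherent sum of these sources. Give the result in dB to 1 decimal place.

92.8 dB

Source at 6 m: Lp = 87.8 − 20·log₁₀(6) − 11 = 61.2 dB.
Sum in the linear (power) domain: Σ 10^(Lᵢ/10) = 10^(61.2/10) + 10^(81.8/10) + 10^(69.3/10) + 10^(92.4/10) + 10^(72.8/10) = 1.918e+09.
L_total = 10·log₁₀(1.918e+09) = 92.8 dB.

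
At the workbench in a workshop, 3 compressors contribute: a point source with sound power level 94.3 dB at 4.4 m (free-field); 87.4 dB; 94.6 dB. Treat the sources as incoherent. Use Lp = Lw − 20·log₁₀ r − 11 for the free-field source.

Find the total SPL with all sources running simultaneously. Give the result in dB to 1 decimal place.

95.4 dB

Source at 4.4 m: Lp = 94.3 − 20·log₁₀(4.4) − 11 = 70.4 dB.
Sum in the linear (power) domain: Σ 10^(Lᵢ/10) = 10^(70.4/10) + 10^(87.4/10) + 10^(94.6/10) = 3.445e+09.
L_total = 10·log₁₀(3.445e+09) = 95.4 dB.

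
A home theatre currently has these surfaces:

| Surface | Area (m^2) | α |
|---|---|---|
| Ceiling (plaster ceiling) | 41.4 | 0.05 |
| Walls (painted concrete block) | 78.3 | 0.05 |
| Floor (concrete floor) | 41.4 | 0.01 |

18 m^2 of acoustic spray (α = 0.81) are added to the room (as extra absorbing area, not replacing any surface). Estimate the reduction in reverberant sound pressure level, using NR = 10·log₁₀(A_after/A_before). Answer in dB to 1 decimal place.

Equivalent absorption area: A_before = 41.4*0.05 + 78.3*0.05 + 41.4*0.01 = 6.399 m^2.
Treatment contributes 18·0.81 = 14.580 sabins.
A_after = 6.399 + 14.580 = 20.979 sabins.
Reduction = 10 log₁₀(A_after/A_before) = 10 log₁₀(3.2785) = 5.2 dB.

5.2 dB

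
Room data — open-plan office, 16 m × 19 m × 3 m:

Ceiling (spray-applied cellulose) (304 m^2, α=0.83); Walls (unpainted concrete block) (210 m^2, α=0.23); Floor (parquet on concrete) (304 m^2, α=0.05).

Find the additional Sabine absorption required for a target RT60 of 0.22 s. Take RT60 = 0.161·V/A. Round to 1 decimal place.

A₁ = Σ Sᵢαᵢ = 304·0.83 + 210·0.23 + 304·0.05 = 315.820 sabins.
For T = 0.22 s, need A₂ = 0.161·V/T = 0.161·912/0.22 = 667.418 sabins.
ΔA = A₂ − A₁ = 667.418 − 315.820 = 351.6 sabins.

351.6 sabins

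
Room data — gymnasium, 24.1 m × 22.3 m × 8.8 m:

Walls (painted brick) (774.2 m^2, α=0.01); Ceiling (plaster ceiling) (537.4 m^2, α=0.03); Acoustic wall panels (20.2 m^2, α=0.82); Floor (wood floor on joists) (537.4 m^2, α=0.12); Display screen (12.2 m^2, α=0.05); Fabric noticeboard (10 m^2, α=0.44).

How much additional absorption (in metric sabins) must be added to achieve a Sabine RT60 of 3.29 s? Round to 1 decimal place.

121.5 sabins

A₁ = Σ Sᵢαᵢ = 774.2·0.01 + 537.4·0.03 + 20.2·0.82 + 537.4·0.12 + 12.2·0.05 + 10·0.44 = 109.926 sabins.
Target A₂ = 0.161·4729.384/3.29 = 231.438 sabins (V = 4729.384 m³).
ΔA = A₂ − A₁ = 231.438 − 109.926 = 121.5 sabins.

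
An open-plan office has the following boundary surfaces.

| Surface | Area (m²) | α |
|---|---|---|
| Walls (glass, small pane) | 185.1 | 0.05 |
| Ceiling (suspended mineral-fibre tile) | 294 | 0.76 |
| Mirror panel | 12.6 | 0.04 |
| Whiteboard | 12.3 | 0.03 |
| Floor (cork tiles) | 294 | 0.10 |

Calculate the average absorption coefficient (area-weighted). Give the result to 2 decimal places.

0.33

Total surface area S = 798.0 m².
A = 185.1*0.05 + 294*0.76 + 12.6*0.04 + 12.3*0.03 + 294*0.10 = 262.968 sabins.
ᾱ = A/S = 0.33.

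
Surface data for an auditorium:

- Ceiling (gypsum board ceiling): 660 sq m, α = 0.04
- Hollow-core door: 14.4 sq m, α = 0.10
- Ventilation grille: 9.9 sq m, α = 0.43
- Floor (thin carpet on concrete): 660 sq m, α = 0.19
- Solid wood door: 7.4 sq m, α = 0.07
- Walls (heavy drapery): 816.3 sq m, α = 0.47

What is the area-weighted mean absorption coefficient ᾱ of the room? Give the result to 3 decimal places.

S = Σ Sᵢ = 660 + 14.4 + 9.9 + 660 + 7.4 + 816.3 = 2168.0 sq m.
Weighted sum Σ Sα = 541.676.
ᾱ = 541.676 / 2168.0 = 0.250.

0.250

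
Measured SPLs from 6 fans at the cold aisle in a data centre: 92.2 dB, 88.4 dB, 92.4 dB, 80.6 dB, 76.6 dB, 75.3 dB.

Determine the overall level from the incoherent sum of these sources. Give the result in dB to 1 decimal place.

96.3 dB

Sum in the linear (power) domain: Σ 10^(Lᵢ/10) = 10^(92.2/10) + 10^(88.4/10) + 10^(92.4/10) + 10^(80.6/10) + 10^(76.6/10) + 10^(75.3/10) = 4.284e+09.
Combined level = 10 log₁₀(4.284e+09) = 96.3 dB.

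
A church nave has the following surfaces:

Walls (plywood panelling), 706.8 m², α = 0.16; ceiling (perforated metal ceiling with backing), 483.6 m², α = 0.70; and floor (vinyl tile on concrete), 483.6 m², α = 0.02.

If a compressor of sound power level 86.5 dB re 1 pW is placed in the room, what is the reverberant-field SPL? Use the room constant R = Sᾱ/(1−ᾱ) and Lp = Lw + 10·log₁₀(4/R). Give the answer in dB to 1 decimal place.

64.5 dB

Σ(Sᵢαᵢ) = 706.8·0.16 + 483.6·0.70 + 483.6·0.02 = 461.280; total area S = 1674.0 m².
ᾱ = 0.2756, so room constant R = A/(1−ᾱ) = 636.775 m².
Lp = Lw + 10 log₁₀(4/R) = 86.5 -22.02 = 64.5 dB.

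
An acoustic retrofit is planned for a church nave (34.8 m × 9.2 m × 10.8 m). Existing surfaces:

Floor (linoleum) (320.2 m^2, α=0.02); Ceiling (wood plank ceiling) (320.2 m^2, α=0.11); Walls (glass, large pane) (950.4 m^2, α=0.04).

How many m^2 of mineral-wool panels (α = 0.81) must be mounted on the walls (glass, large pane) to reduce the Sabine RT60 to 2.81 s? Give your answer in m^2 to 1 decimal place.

153.9

A₁ = Σ Sᵢαᵢ = 320.2·0.02 + 320.2·0.11 + 950.4·0.04 = 79.642 sabins.
Required A₂ = 0.161·3457.728/2.81 = 198.112 sabins.
Absorption to add: 198.112 − 79.642 = 118.470 sabins.
Each m^2 of panel replacing the walls (glass, large pane) adds (0.81 − 0.04) = 0.77 sabins.
Area = ΔA/Δα = 118.470/0.77 = 153.9 m^2.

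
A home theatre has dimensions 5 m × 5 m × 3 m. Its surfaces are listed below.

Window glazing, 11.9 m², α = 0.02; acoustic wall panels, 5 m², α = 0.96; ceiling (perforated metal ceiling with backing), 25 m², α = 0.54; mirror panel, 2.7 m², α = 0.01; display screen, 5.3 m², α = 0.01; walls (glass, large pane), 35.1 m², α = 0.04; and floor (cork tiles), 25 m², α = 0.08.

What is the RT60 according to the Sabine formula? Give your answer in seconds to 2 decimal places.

0.55 seconds

Equivalent absorption area: A = 11.9*0.02 + 5*0.96 + 25*0.54 + 2.7*0.01 + 5.3*0.01 + 35.1*0.04 + 25*0.08 = 22.022 m².
Room volume: 75 m³.
RT60 = 0.161 · V / A = 0.161 × 75 / 22.022 = 0.55 s.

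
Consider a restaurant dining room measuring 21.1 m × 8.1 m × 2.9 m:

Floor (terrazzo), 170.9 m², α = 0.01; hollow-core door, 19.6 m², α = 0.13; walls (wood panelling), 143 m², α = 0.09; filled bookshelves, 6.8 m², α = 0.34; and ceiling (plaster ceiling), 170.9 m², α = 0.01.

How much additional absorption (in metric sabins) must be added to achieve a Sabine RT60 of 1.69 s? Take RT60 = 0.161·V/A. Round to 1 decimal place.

Equivalent absorption area: A₁ = 170.9×0.01 + 19.6×0.13 + 143×0.09 + 6.8×0.34 + 170.9×0.01 = 21.148 m².
V = 495.639 m³. Required absorption A₂ = 0.161 × 495.639 / 1.69 = 47.218 sabins.
ΔA = A₂ − A₁ = 47.218 − 21.148 = 26.1 sabins.

26.1 sabins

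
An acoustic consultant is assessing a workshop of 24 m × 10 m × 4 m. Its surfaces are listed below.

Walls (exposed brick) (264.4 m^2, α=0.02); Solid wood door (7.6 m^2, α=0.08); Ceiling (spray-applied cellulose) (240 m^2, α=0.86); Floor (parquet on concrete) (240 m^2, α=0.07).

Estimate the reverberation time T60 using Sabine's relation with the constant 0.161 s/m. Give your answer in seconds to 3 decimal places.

Total absorption A = 264.4×0.02 + 7.6×0.08 + 240×0.86 + 240×0.07
  = 5.288 + 0.608 + 206.400 + 16.800 = 229.096 m^2 sabins.
Room volume: 960 m³.
RT60 = 0.161 · V / A = 0.161 × 960 / 229.096 = 0.675 s.

0.675 seconds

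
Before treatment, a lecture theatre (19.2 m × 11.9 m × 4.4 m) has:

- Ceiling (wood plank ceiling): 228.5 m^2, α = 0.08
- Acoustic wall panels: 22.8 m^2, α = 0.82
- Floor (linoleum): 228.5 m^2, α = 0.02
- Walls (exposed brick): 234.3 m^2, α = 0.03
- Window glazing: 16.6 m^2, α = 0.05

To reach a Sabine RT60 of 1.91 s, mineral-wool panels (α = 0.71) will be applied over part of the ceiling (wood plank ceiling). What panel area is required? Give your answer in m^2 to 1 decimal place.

A₁ = Σ Sᵢαᵢ = 228.5*0.08 + 22.8*0.82 + 228.5*0.02 + 234.3*0.03 + 16.6*0.05 = 49.405 sabins.
V = 1005.312 m³. Target absorption A₂ = 0.161 × 1005.312 / 1.91 = 84.741 sabins.
ΔA needed = 84.741 − 49.405 = 35.336 sabins.
Net gain per m^2: Δα = 0.71 − 0.08 = 0.63.
Area = ΔA/Δα = 35.336/0.63 = 56.1 m^2.

56.1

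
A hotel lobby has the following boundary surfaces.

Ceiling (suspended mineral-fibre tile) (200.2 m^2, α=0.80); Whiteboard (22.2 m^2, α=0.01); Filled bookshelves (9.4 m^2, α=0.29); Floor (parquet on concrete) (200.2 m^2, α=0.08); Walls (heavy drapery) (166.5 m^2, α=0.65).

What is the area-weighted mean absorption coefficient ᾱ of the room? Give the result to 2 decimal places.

Total surface area S = 598.5 m^2.
Weighted sum Σ Sα = 287.349.
ᾱ = 287.349 / 598.5 = 0.48.

0.48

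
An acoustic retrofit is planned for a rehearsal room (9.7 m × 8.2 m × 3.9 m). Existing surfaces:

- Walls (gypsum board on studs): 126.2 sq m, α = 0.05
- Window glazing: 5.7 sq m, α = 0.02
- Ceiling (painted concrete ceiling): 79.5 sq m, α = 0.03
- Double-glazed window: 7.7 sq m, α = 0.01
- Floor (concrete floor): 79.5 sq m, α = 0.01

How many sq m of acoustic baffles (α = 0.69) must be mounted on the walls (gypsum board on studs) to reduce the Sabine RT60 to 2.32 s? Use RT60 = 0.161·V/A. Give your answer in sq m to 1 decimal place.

18.5

Summing Sᵢαᵢ: 6.310 + 0.114 + 2.385 + 0.077 + 0.795 → A₁ = 9.681 sabins.
Required A₂ = 0.161·310.206/2.32 = 21.527 sabins.
Absorption to add: 21.527 − 9.681 = 11.846 sabins.
Each sq m of panel replacing the walls (gypsum board on studs) adds (0.69 − 0.05) = 0.64 sabins.
Panel area = 11.846 / 0.64 = 18.5 sq m.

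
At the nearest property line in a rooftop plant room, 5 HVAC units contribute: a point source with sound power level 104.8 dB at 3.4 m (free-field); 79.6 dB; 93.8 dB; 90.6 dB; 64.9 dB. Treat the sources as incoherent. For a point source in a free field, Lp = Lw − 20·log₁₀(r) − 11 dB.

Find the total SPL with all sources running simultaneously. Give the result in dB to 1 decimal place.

95.9 dB

Source at 3.4 m: Lp = 104.8 − 20·log₁₀(3.4) − 11 = 83.2 dB.
Σ 10^(Lᵢ/10) = 3.85e+09.
Combined level = 10 log₁₀(3.85e+09) = 95.9 dB.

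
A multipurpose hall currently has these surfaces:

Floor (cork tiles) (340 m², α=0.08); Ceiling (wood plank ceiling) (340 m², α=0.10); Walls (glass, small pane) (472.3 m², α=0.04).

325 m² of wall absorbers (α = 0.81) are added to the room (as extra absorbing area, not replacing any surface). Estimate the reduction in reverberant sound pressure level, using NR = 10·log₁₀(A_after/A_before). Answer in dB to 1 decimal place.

Total absorption A_before = 340×0.08 + 340×0.10 + 472.3×0.04
  = 27.200 + 34.000 + 18.892 = 80.092 m² sabins.
Added absorption = 325 × 0.81 = 263.250 sabins.
A_after = 80.092 + 263.250 = 343.342 sabins.
Reduction = 10 log₁₀(A_after/A_before) = 10 log₁₀(4.2868) = 6.3 dB.

6.3 dB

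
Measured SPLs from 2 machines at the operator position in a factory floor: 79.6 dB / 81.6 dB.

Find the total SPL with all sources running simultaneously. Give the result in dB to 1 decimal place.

83.7 dB

Sum in the linear (power) domain: Σ 10^(Lᵢ/10) = 10^(79.6/10) + 10^(81.6/10) = 2.357e+08.
L_total = 10·log₁₀(2.357e+08) = 83.7 dB.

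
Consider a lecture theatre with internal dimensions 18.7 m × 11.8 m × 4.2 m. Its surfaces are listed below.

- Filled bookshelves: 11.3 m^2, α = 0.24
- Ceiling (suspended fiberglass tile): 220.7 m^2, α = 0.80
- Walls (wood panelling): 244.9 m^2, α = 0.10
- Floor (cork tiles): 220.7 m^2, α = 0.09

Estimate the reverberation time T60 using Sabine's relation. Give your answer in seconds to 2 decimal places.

Summing Sᵢαᵢ: 2.712 + 176.560 + 24.490 + 19.863 → A = 223.625 sabins.
Volume V = 18.7 × 11.8 × 4.2 = 926.772 m³.
Sabine: RT60 = 0.161 × 926.772 / 223.625 = 0.67 s.

0.67 s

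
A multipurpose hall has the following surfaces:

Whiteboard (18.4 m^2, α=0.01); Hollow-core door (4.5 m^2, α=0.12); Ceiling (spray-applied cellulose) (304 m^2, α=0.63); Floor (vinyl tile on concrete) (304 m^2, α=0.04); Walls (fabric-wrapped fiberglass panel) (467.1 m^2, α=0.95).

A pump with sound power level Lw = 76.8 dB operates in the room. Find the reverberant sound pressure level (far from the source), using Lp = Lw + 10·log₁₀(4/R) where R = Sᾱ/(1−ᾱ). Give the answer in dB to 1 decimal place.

A = 648.149 sabins; S = 1098.0 m^2.
ᾱ = 0.5903, so room constant R = A/(1−ᾱ) = 1582.009 m^2.
Lp = 76.8 + 10·log₁₀(4/1582.009) = 76.8 + (-25.97) = 50.8 dB.

50.8 dB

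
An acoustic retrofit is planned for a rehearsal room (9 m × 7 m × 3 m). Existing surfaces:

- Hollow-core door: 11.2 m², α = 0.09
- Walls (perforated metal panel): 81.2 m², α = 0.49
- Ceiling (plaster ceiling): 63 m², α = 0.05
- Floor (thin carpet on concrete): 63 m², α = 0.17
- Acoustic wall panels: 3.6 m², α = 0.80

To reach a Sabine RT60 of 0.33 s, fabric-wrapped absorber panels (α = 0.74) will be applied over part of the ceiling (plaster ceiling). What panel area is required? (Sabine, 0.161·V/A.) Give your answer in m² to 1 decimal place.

50.3

Equivalent absorption area: A₁ = 11.2×0.09 + 81.2×0.49 + 63×0.05 + 63×0.17 + 3.6×0.80 = 57.536 m².
V = 189 m³. Target absorption A₂ = 0.161 × 189 / 0.33 = 92.209 sabins.
Absorption to add: 92.209 − 57.536 = 34.673 sabins.
Each m² of panel replacing the ceiling (plaster ceiling) adds (0.74 − 0.05) = 0.69 sabins.
Panel area = 34.673 / 0.69 = 50.3 m².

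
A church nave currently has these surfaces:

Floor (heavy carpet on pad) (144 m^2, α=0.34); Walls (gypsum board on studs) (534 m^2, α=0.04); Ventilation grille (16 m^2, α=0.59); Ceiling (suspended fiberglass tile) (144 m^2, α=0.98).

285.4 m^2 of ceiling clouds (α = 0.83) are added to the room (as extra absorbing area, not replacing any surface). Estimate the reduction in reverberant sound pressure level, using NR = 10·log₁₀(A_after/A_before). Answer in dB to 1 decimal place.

3.2 dB

Equivalent absorption area: A_before = 144·0.34 + 534·0.04 + 16·0.59 + 144·0.98 = 220.880 m^2.
Treatment contributes 285.4·0.83 = 236.882 sabins.
New total A_after = 457.762 sabins.
NR = 10·log₁₀(457.762/220.880) = 3.2 dB.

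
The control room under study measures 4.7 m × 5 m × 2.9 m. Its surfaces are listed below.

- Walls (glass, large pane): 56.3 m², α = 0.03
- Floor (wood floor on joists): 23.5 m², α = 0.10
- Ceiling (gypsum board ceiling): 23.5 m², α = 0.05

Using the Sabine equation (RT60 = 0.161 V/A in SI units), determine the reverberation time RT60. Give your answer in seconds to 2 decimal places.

2.10 s

A = Σ Sᵢαᵢ = 56.3×0.03 + 23.5×0.10 + 23.5×0.05 = 5.214 sabins.
Volume V = 4.7 × 5 × 2.9 = 68.15 m³.
T = 0.161 V/A = 0.161·68.15/5.214 = 2.10 s.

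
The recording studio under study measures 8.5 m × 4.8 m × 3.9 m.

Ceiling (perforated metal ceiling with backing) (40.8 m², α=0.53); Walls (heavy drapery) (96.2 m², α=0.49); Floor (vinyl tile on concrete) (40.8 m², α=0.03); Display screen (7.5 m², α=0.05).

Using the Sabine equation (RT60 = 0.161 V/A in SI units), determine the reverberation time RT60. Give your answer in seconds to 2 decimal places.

0.36 sec

Equivalent absorption area: A = 40.8·0.53 + 96.2·0.49 + 40.8·0.03 + 7.5·0.05 = 70.361 m².
Volume V = 8.5 × 4.8 × 3.9 = 159.12 m³.
RT60 = 0.161 · V / A = 0.161 × 159.12 / 70.361 = 0.36 s.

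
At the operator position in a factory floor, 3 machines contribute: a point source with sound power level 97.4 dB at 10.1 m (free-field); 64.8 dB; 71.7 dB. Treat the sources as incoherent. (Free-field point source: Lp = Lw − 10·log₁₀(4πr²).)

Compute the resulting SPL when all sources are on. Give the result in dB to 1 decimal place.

Source at 10.1 m: Lp = 97.4 − 10·log₁₀(4π·10.1²) = 97.4 − 10·log₁₀(1281.895) = 66.3 dB.
Sum in the linear (power) domain: Σ 10^(Lᵢ/10) = 10^(66.3/10) + 10^(64.8/10) + 10^(71.7/10) = 2.208e+07.
L_total = 10·log₁₀(2.208e+07) = 73.4 dB.

73.4 dB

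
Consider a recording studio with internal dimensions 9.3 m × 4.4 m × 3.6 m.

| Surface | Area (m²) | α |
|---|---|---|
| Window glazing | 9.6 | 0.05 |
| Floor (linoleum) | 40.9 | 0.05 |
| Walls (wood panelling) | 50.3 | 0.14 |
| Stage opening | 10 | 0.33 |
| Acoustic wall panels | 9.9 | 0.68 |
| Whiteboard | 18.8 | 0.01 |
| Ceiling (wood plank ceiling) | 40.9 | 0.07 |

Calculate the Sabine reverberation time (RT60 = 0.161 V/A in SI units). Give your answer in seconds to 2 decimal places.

1.05 seconds

Summing Sᵢαᵢ: 0.480 + 2.045 + 7.042 + 3.300 + 6.732 + 0.188 + 2.863 → A = 22.650 sabins.
Volume V = 9.3 × 4.4 × 3.6 = 147.312 m³.
T = 0.161 V/A = 0.161·147.312/22.650 = 1.05 s.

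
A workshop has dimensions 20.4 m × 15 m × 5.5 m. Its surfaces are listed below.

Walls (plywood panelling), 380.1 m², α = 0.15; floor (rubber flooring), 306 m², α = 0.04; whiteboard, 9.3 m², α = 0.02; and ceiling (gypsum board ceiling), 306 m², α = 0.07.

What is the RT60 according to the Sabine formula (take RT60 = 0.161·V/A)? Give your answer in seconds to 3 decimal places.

A = Σ Sᵢαᵢ = 380.1·0.15 + 306·0.04 + 9.3·0.02 + 306·0.07 = 90.861 sabins.
Room volume: 1683 m³.
T = 0.161 V/A = 0.161·1683/90.861 = 2.982 s.

2.982 sec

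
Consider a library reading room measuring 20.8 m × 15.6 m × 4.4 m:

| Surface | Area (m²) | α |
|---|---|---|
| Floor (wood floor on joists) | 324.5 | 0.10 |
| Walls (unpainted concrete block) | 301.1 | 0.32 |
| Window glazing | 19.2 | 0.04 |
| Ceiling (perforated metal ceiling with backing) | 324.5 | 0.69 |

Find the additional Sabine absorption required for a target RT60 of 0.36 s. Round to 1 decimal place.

285.0 sabins

A₁ = Σ Sᵢαᵢ = 324.5*0.10 + 301.1*0.32 + 19.2*0.04 + 324.5*0.69 = 353.475 sabins.
Target A₂ = 0.161·1427.712/0.36 = 638.505 sabins (V = 1427.712 m³).
Shortfall: 638.505 − 353.475 = 285.0 sabins.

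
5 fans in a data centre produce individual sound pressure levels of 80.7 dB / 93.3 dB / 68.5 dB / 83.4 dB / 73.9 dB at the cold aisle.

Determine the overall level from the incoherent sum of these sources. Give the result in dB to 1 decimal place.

94.0 dB

Sum in the linear (power) domain: Σ 10^(Lᵢ/10) = 10^(80.7/10) + 10^(93.3/10) + 10^(68.5/10) + 10^(83.4/10) + 10^(73.9/10) = 2.506e+09.
L_total = 10·log₁₀(2.506e+09) = 94.0 dB.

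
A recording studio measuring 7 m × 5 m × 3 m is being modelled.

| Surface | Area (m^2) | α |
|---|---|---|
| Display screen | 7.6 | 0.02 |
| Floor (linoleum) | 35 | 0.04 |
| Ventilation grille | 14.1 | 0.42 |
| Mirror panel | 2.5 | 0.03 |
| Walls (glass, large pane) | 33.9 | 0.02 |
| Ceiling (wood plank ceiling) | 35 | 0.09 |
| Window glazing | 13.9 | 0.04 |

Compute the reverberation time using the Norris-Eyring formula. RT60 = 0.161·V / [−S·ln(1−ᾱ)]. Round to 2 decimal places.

1.36 seconds

Total surface area S = 7.6 + 35 + 14.1 + 2.5 + 33.9 + 35 + 13.9 = 142.0 m^2.
Absorption A = 7.6×0.02 + 35×0.04 + 14.1×0.42 + 2.5×0.03 + 33.9×0.02 + 35×0.09 + 13.9×0.04 = 11.933 sabins.
ᾱ = 11.933 / 142.0 = 0.0840.
−S·ln(1−ᾱ) = −142.0 × ln(1 − 0.0840) = 12.459.
V = 7 × 5 × 3 = 105 m³.
RT60 = 0.161 × 105 / 12.459 = 1.36 s.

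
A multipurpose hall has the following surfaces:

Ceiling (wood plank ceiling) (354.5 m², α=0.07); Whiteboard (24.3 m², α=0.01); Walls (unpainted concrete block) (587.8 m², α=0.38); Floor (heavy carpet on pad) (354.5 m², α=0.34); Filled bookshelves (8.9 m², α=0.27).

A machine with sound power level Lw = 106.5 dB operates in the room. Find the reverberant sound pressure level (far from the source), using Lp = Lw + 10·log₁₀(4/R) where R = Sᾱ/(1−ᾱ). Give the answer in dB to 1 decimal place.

A = 371.355 sabins; S = 1330.0 m².
ᾱ = 0.2792, so room constant R = A/(1−ᾱ) = 515.198 m².
Lp = 106.5 + 10·log₁₀(4/515.198) = 106.5 + (-21.10) = 85.4 dB.

85.4 dB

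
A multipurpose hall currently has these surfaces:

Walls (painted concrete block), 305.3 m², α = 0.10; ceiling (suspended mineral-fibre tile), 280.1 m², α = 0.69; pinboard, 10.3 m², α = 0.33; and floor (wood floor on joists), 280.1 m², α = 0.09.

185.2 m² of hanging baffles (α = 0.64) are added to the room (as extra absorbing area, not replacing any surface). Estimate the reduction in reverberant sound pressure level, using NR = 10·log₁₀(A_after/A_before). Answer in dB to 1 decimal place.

1.7 dB

Total absorption A_before = 305.3·0.10 + 280.1·0.69 + 10.3·0.33 + 280.1·0.09
  = 30.530 + 193.269 + 3.399 + 25.209 = 252.407 m² sabins.
Added absorption = 185.2 × 0.64 = 118.528 sabins.
New total A_after = 370.935 sabins.
Reduction = 10 log₁₀(A_after/A_before) = 10 log₁₀(1.4696) = 1.7 dB.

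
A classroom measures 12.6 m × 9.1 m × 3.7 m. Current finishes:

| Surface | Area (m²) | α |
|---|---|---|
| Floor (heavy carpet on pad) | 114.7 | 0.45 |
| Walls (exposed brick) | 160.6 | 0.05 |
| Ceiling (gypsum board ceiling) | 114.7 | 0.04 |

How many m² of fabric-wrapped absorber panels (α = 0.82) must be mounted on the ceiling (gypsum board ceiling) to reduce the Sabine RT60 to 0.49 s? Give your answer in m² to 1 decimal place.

96.4

Equivalent absorption area: A₁ = 114.7·0.45 + 160.6·0.05 + 114.7·0.04 = 64.233 m².
Required A₂ = 0.161·424.242/0.49 = 139.394 sabins.
ΔA needed = 139.394 − 64.233 = 75.161 sabins.
Net gain per m²: Δα = 0.82 − 0.04 = 0.78.
Panel area = 75.161 / 0.78 = 96.4 m².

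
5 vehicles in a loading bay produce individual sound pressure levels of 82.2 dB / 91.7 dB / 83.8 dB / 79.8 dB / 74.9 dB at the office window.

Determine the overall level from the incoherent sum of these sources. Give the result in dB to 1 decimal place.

Σ 10^(Lᵢ/10) = 2.011e+09.
Combined level = 10 log₁₀(2.011e+09) = 93.0 dB.

93.0 dB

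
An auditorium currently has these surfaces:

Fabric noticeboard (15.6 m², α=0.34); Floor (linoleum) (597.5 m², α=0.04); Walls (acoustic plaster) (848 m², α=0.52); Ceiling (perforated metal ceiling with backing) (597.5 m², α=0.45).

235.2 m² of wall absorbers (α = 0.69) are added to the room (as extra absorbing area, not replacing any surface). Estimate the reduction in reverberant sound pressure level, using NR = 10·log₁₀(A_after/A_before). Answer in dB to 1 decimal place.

0.9 dB

Total absorption A_before = 15.6·0.34 + 597.5·0.04 + 848·0.52 + 597.5·0.45
  = 5.304 + 23.900 + 440.960 + 268.875 = 739.039 m² sabins.
Added absorption = 235.2 × 0.69 = 162.288 sabins.
A_after = 739.039 + 162.288 = 901.327 sabins.
Reduction = 10 log₁₀(A_after/A_before) = 10 log₁₀(1.2196) = 0.9 dB.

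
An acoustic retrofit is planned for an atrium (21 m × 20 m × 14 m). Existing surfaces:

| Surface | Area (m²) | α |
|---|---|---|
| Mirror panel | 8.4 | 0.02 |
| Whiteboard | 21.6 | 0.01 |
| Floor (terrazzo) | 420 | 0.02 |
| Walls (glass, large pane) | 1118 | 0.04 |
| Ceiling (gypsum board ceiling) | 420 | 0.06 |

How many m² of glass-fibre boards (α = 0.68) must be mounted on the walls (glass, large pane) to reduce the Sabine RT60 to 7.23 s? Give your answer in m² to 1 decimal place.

81.6

Equivalent absorption area: A₁ = 8.4·0.02 + 21.6·0.01 + 420·0.02 + 1118·0.04 + 420·0.06 = 78.704 m².
Required A₂ = 0.161·5880/7.23 = 130.938 sabins.
Absorption to add: 130.938 − 78.704 = 52.234 sabins.
Each m² of panel replacing the walls (glass, large pane) adds (0.68 − 0.04) = 0.64 sabins.
Panel area = 52.234 / 0.64 = 81.6 m².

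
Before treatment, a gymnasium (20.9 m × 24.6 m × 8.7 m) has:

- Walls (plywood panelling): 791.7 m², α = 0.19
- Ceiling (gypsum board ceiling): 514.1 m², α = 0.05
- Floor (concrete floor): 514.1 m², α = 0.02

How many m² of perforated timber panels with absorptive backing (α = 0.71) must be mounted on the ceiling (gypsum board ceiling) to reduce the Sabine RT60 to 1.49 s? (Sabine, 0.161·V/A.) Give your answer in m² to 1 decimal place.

A₁ = Σ Sᵢαᵢ = 791.7*0.19 + 514.1*0.05 + 514.1*0.02 = 186.410 sabins.
Required A₂ = 0.161·4473.018/1.49 = 483.326 sabins.
ΔA needed = 483.326 − 186.410 = 296.916 sabins.
Each m² of panel replacing the ceiling (gypsum board ceiling) adds (0.71 − 0.05) = 0.66 sabins.
Panel area = 296.916 / 0.66 = 449.9 m².

449.9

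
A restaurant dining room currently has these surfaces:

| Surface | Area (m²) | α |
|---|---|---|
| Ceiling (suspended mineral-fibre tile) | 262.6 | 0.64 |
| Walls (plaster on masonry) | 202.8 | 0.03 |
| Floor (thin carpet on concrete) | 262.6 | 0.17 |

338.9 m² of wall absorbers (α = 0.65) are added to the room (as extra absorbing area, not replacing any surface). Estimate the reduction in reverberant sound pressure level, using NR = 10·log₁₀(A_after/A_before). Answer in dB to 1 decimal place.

Total absorption A_before = 262.6*0.64 + 202.8*0.03 + 262.6*0.17
  = 168.064 + 6.084 + 44.642 = 218.790 m² sabins.
Added absorption = 338.9 × 0.65 = 220.285 sabins.
A_after = 218.790 + 220.285 = 439.075 sabins.
Reduction = 10 log₁₀(A_after/A_before) = 10 log₁₀(2.0068) = 3.0 dB.

3.0 dB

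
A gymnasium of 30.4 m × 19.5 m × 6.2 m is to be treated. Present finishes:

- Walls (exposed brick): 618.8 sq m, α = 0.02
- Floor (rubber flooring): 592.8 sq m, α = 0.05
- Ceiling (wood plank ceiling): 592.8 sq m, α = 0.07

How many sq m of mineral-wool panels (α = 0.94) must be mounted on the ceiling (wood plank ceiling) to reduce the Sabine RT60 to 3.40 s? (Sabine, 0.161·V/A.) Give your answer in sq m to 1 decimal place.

104.1

Total absorption A₁ = 618.8*0.02 + 592.8*0.05 + 592.8*0.07
  = 12.376 + 29.640 + 41.496 = 83.512 sq m sabins.
V = 3675.36 m³. Target absorption A₂ = 0.161 × 3675.36 / 3.40 = 174.039 sabins.
Absorption to add: 174.039 − 83.512 = 90.527 sabins.
Each sq m of panel replacing the ceiling (wood plank ceiling) adds (0.94 − 0.07) = 0.87 sabins.
Area = ΔA/Δα = 90.527/0.87 = 104.1 sq m.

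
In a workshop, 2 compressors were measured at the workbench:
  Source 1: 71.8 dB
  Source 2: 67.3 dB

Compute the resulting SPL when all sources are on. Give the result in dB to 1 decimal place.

Converting to relative power and adding: 10^(71.8/10) + 10^(67.3/10) = 2.051e+07.
L_total = 10·log₁₀(2.051e+07) = 73.1 dB.

73.1 dB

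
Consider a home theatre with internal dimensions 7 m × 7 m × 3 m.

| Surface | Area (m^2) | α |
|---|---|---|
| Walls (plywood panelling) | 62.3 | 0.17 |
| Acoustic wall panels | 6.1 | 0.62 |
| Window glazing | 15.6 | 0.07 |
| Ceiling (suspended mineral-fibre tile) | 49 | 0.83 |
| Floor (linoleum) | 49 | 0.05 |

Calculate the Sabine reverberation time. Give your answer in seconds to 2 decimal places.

Summing Sᵢαᵢ: 10.591 + 3.782 + 1.092 + 40.670 + 2.450 → A = 58.585 sabins.
Room volume: 147 m³.
T = 0.161 V/A = 0.161·147/58.585 = 0.40 s.

0.40 s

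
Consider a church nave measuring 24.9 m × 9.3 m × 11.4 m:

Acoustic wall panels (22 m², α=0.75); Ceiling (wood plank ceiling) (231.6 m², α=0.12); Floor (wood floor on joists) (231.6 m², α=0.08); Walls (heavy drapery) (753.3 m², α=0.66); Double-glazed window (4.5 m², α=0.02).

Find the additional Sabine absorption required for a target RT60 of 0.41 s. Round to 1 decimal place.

476.6 sabins

Total absorption A₁ = 22*0.75 + 231.6*0.12 + 231.6*0.08 + 753.3*0.66 + 4.5*0.02
  = 16.500 + 27.792 + 18.528 + 497.178 + 0.090 = 560.088 m² sabins.
Target A₂ = 0.161·2639.898/0.41 = 1036.643 sabins (V = 2639.898 m³).
Additional absorption ΔA = 1036.643 − 560.088 = 476.6 sabins.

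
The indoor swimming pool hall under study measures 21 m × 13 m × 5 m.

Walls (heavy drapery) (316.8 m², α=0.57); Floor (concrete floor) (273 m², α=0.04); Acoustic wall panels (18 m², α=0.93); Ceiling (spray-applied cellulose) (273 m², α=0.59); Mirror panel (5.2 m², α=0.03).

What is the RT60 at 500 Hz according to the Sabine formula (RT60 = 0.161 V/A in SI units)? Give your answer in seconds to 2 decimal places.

0.59 seconds

Equivalent absorption area: A = 316.8·0.57 + 273·0.04 + 18·0.93 + 273·0.59 + 5.2·0.03 = 369.462 m².
V = 21·13·5 = 1365 m³.
T = 0.161 V/A = 0.161·1365/369.462 = 0.59 s.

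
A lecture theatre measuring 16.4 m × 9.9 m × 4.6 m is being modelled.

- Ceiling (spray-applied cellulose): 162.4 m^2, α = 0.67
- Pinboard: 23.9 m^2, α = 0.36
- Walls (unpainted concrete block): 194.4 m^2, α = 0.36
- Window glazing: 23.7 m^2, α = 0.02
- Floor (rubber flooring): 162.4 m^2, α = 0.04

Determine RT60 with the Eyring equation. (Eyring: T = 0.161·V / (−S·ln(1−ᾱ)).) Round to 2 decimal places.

Total surface area S = 162.4 + 23.9 + 194.4 + 23.7 + 162.4 = 566.8 m^2.
Σ(Sᵢαᵢ) = 162.4×0.67 + 23.9×0.36 + 194.4×0.36 + 23.7×0.02 + 162.4×0.04 = 194.366.
ᾱ = 194.366 / 566.8 = 0.3429.
−S·ln(1−ᾱ) = −566.8 × ln(1 − 0.3429) = 238.010.
V = 16.4 × 9.9 × 4.6 = 746.856 m³.
RT60 = 0.161 × 746.856 / 238.010 = 0.51 s.

0.51 seconds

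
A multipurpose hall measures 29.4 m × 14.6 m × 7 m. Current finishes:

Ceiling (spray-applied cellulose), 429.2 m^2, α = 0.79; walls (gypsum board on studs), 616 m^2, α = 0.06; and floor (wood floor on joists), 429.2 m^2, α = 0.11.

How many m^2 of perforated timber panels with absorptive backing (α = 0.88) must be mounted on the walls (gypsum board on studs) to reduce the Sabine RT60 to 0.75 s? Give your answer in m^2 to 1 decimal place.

270.4

Total absorption A₁ = 429.2·0.79 + 616·0.06 + 429.2·0.11
  = 339.068 + 36.960 + 47.212 = 423.240 m^2 sabins.
Required A₂ = 0.161·3004.68/0.75 = 645.005 sabins.
ΔA needed = 645.005 − 423.240 = 221.765 sabins.
Net gain per m^2: Δα = 0.88 − 0.06 = 0.82.
Panel area = 221.765 / 0.82 = 270.4 m^2.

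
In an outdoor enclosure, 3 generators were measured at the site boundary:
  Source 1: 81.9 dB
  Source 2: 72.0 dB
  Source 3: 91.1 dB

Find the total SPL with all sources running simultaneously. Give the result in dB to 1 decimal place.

91.6 dB

Σ 10^(Lᵢ/10) = 1.459e+09.
Combined level = 10 log₁₀(1.459e+09) = 91.6 dB.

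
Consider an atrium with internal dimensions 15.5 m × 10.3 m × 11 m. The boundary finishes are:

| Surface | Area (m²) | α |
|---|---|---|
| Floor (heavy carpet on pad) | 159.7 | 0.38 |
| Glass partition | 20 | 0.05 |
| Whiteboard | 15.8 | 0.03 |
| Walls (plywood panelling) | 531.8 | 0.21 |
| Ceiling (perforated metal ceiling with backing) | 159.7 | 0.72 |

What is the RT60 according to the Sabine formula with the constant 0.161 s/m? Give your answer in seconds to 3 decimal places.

A = Σ Sᵢαᵢ = 159.7·0.38 + 20·0.05 + 15.8·0.03 + 531.8·0.21 + 159.7·0.72 = 288.822 sabins.
Room volume: 1756.15 m³.
RT60 = 0.161 · V / A = 0.161 × 1756.15 / 288.822 = 0.979 s.

0.979 seconds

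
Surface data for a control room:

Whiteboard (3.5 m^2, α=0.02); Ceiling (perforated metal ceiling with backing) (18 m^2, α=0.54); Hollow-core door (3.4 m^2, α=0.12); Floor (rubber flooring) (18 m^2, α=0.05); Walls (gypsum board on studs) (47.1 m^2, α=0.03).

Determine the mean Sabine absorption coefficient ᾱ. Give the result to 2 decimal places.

Total surface area S = 90.0 m^2.
Σ(Sᵢαᵢ) = 3.5·0.02 + 18·0.54 + 3.4·0.12 + 18·0.05 + 47.1·0.03 = 12.511.
ᾱ = 12.511 / 90.0 = 0.14.

0.14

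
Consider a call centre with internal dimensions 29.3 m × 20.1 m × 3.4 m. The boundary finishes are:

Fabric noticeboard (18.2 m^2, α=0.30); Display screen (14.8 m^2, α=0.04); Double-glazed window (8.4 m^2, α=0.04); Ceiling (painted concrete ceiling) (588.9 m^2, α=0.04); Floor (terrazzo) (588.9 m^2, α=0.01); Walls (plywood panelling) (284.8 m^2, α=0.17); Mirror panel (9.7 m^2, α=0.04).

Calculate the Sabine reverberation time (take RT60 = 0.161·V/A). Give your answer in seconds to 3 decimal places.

Total absorption A = 18.2·0.30 + 14.8·0.04 + 8.4·0.04 + 588.9·0.04 + 588.9·0.01 + 284.8·0.17 + 9.7·0.04
  = 5.460 + 0.592 + 0.336 + 23.556 + 5.889 + 48.416 + 0.388 = 84.637 m^2 sabins.
V = 29.3·20.1·3.4 = 2002.362 m³.
T = 0.161 V/A = 0.161·2002.362/84.637 = 3.809 s.

3.809 s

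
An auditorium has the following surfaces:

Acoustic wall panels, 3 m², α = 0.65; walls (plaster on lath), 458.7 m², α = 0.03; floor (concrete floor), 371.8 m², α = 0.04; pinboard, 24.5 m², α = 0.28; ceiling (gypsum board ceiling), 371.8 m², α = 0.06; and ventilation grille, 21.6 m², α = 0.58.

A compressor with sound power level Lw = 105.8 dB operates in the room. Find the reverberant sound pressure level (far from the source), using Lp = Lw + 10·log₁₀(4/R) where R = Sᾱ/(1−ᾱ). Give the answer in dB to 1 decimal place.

93.0 dB

A = 72.279 sabins; S = 1251.4 m².
ᾱ = 0.0578, so room constant R = A/(1−ᾱ) = 76.713 m².
Lp = 105.8 + 10·log₁₀(4/76.713) = 105.8 + (-12.83) = 93.0 dB.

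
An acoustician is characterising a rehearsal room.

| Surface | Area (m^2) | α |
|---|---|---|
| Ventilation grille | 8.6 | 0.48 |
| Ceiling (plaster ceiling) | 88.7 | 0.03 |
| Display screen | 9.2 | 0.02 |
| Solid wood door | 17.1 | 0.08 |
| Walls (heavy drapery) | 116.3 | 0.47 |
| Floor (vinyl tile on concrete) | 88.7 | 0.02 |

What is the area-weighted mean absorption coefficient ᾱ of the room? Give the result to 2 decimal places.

0.20

S = Σ Sᵢ = 8.6 + 88.7 + 9.2 + 17.1 + 116.3 + 88.7 = 328.6 m^2.
Weighted sum Σ Sα = 64.776.
ᾱ = 64.776 / 328.6 = 0.20.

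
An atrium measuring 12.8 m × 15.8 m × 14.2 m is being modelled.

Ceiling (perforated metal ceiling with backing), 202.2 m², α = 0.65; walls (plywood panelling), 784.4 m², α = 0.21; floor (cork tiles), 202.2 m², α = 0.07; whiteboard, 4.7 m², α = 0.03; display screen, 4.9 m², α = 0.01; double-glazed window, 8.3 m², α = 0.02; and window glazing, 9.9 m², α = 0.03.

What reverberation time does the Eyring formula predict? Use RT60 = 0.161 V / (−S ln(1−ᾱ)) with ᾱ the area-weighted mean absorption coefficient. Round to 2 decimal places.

1.29 sec

S = Σ Sᵢ = 1216.6 m².
Σ(Sᵢαᵢ) = 202.2·0.65 + 784.4·0.21 + 202.2·0.07 + 4.7·0.03 + 4.9·0.01 + 8.3·0.02 + 9.9·0.03 = 310.961.
Mean coefficient ᾱ = A/S = 0.2556.
Eyring denominator: −S ln(1−ᾱ) = 359.112.
V = 12.8 × 15.8 × 14.2 = 2871.808 m³.
T = 0.161·V/[−S·ln(1−ᾱ)] = 0.161·2871.808/359.112 = 1.29 s.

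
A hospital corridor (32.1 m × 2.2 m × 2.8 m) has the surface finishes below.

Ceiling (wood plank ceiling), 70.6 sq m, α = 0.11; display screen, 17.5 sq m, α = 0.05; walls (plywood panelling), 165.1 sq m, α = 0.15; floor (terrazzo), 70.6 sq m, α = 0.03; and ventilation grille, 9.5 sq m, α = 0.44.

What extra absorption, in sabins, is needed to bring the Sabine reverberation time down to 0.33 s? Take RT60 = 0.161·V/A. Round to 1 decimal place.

Equivalent absorption area: A₁ = 70.6*0.11 + 17.5*0.05 + 165.1*0.15 + 70.6*0.03 + 9.5*0.44 = 39.704 sq m.
Target A₂ = 0.161·197.736/0.33 = 96.471 sabins (V = 197.736 m³).
Shortfall: 96.471 − 39.704 = 56.8 sabins.

56.8 sabins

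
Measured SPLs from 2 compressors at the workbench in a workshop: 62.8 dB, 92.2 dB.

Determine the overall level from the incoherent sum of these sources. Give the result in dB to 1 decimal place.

Converting to relative power and adding: 10^(62.8/10) + 10^(92.2/10) = 1.661e+09.
L_total = 10·log₁₀(1.661e+09) = 92.2 dB.

92.2 dB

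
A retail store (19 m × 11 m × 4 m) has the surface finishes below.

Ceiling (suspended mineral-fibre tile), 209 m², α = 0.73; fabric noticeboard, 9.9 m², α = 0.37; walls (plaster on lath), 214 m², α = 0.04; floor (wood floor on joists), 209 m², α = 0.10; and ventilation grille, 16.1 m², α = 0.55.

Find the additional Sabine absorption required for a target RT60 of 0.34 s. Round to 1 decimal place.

Total absorption A₁ = 209·0.73 + 9.9·0.37 + 214·0.04 + 209·0.10 + 16.1·0.55
  = 152.570 + 3.663 + 8.560 + 20.900 + 8.855 = 194.548 m² sabins.
Target A₂ = 0.161·836/0.34 = 395.871 sabins (V = 836 m³).
Additional absorption ΔA = 395.871 − 194.548 = 201.3 sabins.

201.3 sabins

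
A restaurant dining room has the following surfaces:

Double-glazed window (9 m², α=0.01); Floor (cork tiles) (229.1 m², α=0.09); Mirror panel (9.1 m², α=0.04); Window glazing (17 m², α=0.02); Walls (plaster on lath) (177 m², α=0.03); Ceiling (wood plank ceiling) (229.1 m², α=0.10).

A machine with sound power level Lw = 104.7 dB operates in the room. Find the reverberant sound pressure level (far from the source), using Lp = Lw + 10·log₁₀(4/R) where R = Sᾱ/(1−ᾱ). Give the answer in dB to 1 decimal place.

93.4 dB

Σ(Sᵢαᵢ) = 9×0.01 + 229.1×0.09 + 9.1×0.04 + 17×0.02 + 177×0.03 + 229.1×0.10 = 49.633; total area S = 670.3 m².
ᾱ = 0.0740, so room constant R = A/(1−ᾱ) = 53.599 m².
Lp = Lw + 10 log₁₀(4/R) = 104.7 -11.27 = 93.4 dB.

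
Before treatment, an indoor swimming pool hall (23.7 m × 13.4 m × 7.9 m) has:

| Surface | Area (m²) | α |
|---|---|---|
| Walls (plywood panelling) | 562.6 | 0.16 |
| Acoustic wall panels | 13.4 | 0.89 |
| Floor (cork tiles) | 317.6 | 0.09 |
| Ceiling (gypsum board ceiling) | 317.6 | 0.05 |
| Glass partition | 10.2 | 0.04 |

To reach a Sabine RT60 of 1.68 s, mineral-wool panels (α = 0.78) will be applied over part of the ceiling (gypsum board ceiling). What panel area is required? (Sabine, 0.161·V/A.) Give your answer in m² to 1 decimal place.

128.2

Total absorption A₁ = 562.6×0.16 + 13.4×0.89 + 317.6×0.09 + 317.6×0.05 + 10.2×0.04
  = 90.016 + 11.926 + 28.584 + 15.880 + 0.408 = 146.814 m² sabins.
Required A₂ = 0.161·2508.882/1.68 = 240.435 sabins.
ΔA needed = 240.435 − 146.814 = 93.621 sabins.
Each m² of panel replacing the ceiling (gypsum board ceiling) adds (0.78 − 0.05) = 0.73 sabins.
Panel area = 93.621 / 0.73 = 128.2 m².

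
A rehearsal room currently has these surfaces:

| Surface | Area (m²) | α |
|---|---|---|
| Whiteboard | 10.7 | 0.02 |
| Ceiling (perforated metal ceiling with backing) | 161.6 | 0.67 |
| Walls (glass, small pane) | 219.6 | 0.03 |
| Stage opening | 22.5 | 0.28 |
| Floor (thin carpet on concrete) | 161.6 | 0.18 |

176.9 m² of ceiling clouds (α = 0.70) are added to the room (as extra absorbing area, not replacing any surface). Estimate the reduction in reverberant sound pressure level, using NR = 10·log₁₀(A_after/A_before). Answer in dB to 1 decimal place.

A_before = Σ Sᵢαᵢ = 10.7·0.02 + 161.6·0.67 + 219.6·0.03 + 22.5·0.28 + 161.6·0.18 = 150.462 sabins.
Treatment contributes 176.9·0.70 = 123.830 sabins.
New total A_after = 274.292 sabins.
NR = 10·log₁₀(274.292/150.462) = 2.6 dB.

2.6 dB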